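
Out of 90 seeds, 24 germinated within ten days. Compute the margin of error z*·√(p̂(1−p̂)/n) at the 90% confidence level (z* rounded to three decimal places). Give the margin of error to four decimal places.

ME = 0.0767

With x = 24 successes in n = 90, p̂ = 0.26667.
Standard error of p̂: √(0.195556/90) = √0.002172840 = 0.046614.
The 90% critical value is z* = 1.645.
So ME = 0.0767.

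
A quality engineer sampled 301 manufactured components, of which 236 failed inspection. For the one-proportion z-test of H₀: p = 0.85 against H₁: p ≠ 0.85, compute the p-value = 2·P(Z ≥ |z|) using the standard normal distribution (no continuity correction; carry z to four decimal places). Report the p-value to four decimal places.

Sample proportion p̂ = 236/301 = 0.78405.
SE₀ = √(0.85·0.15/301) = 0.020581.
z = (p̂ − p₀)/SE = (236/301 − 0.85)/0.020581 ≈ -3.2042.
From the standard normal, 2·P(Z ≥ |z|) = 0.0014.

p-value = 0.0014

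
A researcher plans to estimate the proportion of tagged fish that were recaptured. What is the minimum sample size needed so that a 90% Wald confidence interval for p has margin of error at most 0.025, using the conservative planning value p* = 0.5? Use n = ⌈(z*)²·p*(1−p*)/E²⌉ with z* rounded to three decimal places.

For 90% confidence, z* = 1.645.
p*(1−p*) = 0.2500.
(z*)²·p*(1−p*)/E² = 2.706025·0.2500/0.000625 = 1082.410.
⌈1082.410⌉ = 1083.

n = 1083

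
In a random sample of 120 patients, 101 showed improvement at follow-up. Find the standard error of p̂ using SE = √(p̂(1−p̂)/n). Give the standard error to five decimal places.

The sample proportion is 101/120 = 0.84167.
p̂(1−p̂) = 0.133262.
Dividing by n and taking the root: √0.001110517 = 0.03332.

SE = 0.03332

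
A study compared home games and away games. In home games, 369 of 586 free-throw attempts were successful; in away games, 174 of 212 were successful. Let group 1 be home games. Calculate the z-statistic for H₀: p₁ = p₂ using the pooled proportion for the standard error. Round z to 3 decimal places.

z = -5.112

Sample proportions: p̂₁ = 369/586 = 0.62969 and p̂₂ = 174/212 = 0.82075.
Pooled p̂ = (369+174)/(586+212) = 543/798 = 0.68045.
Pooled SE = √[0.2174374·0.00642347] ≈ 0.037372.
z = (p̂₁ − p̂₂)/SE = (0.62969 − 0.82075)/0.037372 = -0.19106/0.037372 = -5.112.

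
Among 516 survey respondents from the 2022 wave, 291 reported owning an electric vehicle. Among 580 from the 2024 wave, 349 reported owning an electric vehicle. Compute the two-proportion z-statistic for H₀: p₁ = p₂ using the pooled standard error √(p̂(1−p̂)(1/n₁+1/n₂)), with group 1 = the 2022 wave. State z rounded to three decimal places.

z = -1.266

p̂₁ = 291/516 = 0.56395, p̂₂ = 349/580 = 0.60172.
Pooling: p̂ = 640/1096 = 0.58394.
SE = √[p̂(1−p̂)(1/n₁+1/n₂)] = √[0.58394·0.41606·(1/516+1/580)] ≈ 0.029828.
z = (p̂₁ − p̂₂)/SE = (0.56395 − 0.60172)/0.029828 = -0.03777/0.029828 = -1.266.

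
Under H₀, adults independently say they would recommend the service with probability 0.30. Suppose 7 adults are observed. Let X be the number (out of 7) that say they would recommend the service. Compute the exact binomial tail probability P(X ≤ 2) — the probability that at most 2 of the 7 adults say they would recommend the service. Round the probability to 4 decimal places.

P = 0.6471

X ~ Binomial(n=7, p=0.30).
P(X ≤ 2) = C(7,0)·0.30^0·0.70^7 + C(7,1)·0.30^1·0.70^6 + C(7,2)·0.30^2·0.70^5.
= 0.082354 + 0.247063 + 0.317652 = 0.6471.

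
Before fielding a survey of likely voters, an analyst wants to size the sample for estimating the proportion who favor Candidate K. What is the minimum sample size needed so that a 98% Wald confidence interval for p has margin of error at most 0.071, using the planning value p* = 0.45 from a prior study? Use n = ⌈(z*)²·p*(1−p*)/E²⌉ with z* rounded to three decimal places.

For 98% confidence, z* = 2.326.
p*(1−p*) = 0.45·0.55 = 0.2475.
Required n before rounding: 5.410276 × 0.2475 / 0.071² = 265.630.
Rounding up, n = 266.

n = 266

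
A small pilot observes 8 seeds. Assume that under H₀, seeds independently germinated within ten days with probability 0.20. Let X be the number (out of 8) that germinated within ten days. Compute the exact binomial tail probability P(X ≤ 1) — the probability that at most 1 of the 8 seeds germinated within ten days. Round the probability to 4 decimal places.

P = 0.5033

X is binomial with n = 8 and p = 0.20.
P(X ≤ 1) = C(8,0)·0.20^0·0.80^8 + C(8,1)·0.20^1·0.80^7.
= 0.167772 + 0.335544 = 0.5033.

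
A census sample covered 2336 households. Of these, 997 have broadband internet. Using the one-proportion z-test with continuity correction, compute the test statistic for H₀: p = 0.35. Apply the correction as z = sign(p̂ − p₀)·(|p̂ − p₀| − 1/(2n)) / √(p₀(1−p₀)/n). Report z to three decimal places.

Sample proportion p̂ = 997/2336 = 0.42680. p̂ − p₀ = 0.076798.
1/(2n) = 0.000214.
Corrected numerator: |0.076798| − 0.000214 = 0.076584.
SE₀ = √(0.35·0.65/2336) = 0.009869.
z = +0.076584/0.009869 = 7.760.

z = 7.760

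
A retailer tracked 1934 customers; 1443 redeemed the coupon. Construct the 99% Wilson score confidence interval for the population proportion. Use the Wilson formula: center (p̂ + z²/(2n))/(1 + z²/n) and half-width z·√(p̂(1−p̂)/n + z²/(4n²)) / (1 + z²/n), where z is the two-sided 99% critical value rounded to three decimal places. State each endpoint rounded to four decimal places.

(0.7198, 0.7707)

Here p̂ = 1443/1934 = 0.74612 and z = 2.576 (z² = 6.635776).
Denominator 1 + z²/n = 1 + 6.635776/1934 = 1.003431.
Center = (0.74612 + 0.001716)/1.003431 = 0.74528.
Radicand: p̂(1−p̂)/n + z²/(4n²) = 0.000097944 + 0.000000444 = 0.000098388.
Half-width = 2.576·√0.000098388/1.003431 = 0.02546.
Interval: 0.74528 ± 0.02546 → (0.7198, 0.7707).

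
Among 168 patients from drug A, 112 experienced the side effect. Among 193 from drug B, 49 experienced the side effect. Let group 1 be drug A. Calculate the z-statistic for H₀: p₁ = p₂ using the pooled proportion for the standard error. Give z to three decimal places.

z = 7.870

p̂₁ = 112/168 = 0.66667, p̂₂ = 49/193 = 0.25389.
Pooled p̂ = (112+49)/(168+193) = 161/361 = 0.44598.
Pooled SE = √[0.2470822·0.01113373] ≈ 0.052449.
z = 0.41278/0.052449 = 7.870.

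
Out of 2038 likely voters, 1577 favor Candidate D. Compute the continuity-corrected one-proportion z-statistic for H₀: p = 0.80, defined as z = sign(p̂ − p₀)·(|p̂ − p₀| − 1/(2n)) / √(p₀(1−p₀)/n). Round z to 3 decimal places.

z = -2.930

With x = 1577 successes in n = 2038, p̂ = 0.77380. p̂ − p₀ = -0.026202.
1/(2n) = 0.000245.
Corrected numerator: |-0.026202| − 0.000245 = 0.025957.
Under H₀, SE = √(p₀(1−p₀)/n) = √(0.80·0.20/2038) = √0.000078508 = 0.008860.
z = (−)0.025957/0.008860 = -2.930.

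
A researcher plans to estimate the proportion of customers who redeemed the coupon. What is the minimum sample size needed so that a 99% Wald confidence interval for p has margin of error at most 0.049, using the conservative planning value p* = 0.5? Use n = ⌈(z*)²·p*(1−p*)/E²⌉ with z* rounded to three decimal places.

n = 691

z* = 2.576 at the 99% level.
p*(1−p*) = 0.2500.
(z*)²·p*(1−p*)/E² = 6.635776·0.2500/0.002401 = 690.939.
⌈690.939⌉ = 691.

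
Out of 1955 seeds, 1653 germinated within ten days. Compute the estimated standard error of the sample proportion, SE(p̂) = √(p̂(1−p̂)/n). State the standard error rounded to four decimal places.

Sample proportion p̂ = 1653/1955 = 0.84552.
p̂(1−p̂) = 0.130616.
SE = √(0.130616/1955) = 0.0082.

SE = 0.0082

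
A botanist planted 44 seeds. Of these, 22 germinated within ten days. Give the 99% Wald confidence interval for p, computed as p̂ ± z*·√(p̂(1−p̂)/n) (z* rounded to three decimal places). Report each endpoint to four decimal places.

p̂ = 22/44 = 0.50000.
SE(p̂) = √(0.50000·0.50000/44) = 0.075378.
For 99% confidence, z* = 2.576.
Margin of error: 2.576 × 0.075378 = 0.19417.
So the interval runs from 0.3058 to 0.6942.

(0.3058, 0.6942)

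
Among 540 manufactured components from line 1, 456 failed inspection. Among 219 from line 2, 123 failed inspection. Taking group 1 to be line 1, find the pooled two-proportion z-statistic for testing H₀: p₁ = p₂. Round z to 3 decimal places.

Sample proportions: p̂₁ = 456/540 = 0.84444 and p̂₂ = 123/219 = 0.56164.
Pooled p̂ = (456+123)/(540+219) = 579/759 = 0.76285.
Pooled SE = √[0.1809121·0.00641806] ≈ 0.034075.
z = 0.28280/0.034075 = 8.299.

z = 8.299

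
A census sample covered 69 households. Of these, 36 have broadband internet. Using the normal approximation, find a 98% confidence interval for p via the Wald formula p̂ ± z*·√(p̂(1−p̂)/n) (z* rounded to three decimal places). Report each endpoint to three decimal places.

Sample proportion p̂ = 36/69 = 0.52174.
SE = √(p̂(1−p̂)/n) = √(0.249527/69) = 0.060136.
z* = 2.326 at the 98% level.
Margin = 2.326·0.060136 = 0.13988.
Interval: 0.52174 ± 0.13988 → (0.382, 0.662).

(0.382, 0.662)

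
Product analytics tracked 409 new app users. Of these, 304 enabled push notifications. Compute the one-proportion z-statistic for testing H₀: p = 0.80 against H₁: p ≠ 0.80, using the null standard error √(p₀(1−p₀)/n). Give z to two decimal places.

Sample proportion p̂ = 304/409 = 0.74328.
Null standard error: √(0.80·0.20/409) = √0.000391198 = 0.019779.
z = (p̂ − p₀)/SE = (0.74328 − 0.80)/0.019779 = -2.87.

z = -2.87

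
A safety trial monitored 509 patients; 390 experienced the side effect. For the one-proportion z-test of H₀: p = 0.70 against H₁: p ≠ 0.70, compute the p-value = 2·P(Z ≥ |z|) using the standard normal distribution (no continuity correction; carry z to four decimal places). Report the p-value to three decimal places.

p-value = 0.001

Sample proportion p̂ = 390/509 = 0.76621.
Under H₀, SE = √(p₀(1−p₀)/n) = √(0.70·0.30/509) = √0.000412574 = 0.020312.
Test statistic (full precision, shown to 4 dp): z = (390/509 − 0.70)/SE₀ ≈ 3.2596.
p-value = 2·P(Z ≥ |z|) with z = 3.2596 → 0.001.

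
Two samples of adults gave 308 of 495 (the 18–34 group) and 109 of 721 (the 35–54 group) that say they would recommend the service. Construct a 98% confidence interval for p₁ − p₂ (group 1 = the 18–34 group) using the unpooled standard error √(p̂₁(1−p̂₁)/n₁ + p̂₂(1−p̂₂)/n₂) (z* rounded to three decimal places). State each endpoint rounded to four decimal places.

(0.4116, 0.5305)

p̂₁ = 308/495 = 0.62222, p̂₂ = 109/721 = 0.15118; p̂₁ − p̂₂ = 0.47104.
Unpooled SE = √(p̂₁(1−p̂₁)/n₁ + p̂₂(1−p̂₂)/n₂) = √(0.000474872 + 0.000177980) = 0.025551.
z* = 2.326 at the 98% level. Margin = 2.326·0.025551 = 0.05943.
So the interval runs from 0.4116 to 0.5305.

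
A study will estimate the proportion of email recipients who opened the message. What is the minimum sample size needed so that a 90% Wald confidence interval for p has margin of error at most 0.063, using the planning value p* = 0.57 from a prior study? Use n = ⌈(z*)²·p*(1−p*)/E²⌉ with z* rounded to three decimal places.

The 90% critical value is z* = 1.645.
p*(1−p*) = 0.2451.
Required n before rounding: 2.706025 × 0.2451 / 0.063² = 167.107.
Rounding up, n = 168.

n = 168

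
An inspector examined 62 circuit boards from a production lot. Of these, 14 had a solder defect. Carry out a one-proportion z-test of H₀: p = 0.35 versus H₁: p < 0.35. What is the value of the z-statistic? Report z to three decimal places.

z = -2.050

p̂ = 14/62 = 0.22581.
SE₀ = √(0.35·0.65/62) = 0.060575.
z = (p̂ − p₀)/SE = (0.22581 − 0.35)/0.060575 = -2.050.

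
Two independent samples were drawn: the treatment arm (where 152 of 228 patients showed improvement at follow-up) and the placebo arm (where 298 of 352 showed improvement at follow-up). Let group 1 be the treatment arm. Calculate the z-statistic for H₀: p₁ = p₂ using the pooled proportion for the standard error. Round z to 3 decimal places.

p̂₁ = 152/228 = 0.66667, p̂₂ = 298/352 = 0.84659.
Pooled p̂ = (152+298)/(228+352) = 450/580 = 0.77586.
Pooled SE = √[0.1739001·0.00722687] ≈ 0.035451.
z = (p̂₁ − p̂₂)/SE = (0.66667 − 0.84659)/0.035451 = -0.17992/0.035451 = -5.075.

z = -5.075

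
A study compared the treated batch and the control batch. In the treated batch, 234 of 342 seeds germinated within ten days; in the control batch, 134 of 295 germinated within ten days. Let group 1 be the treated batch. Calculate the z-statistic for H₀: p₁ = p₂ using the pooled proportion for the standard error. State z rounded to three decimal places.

Sample proportions: p̂₁ = 234/342 = 0.68421 and p̂₂ = 134/295 = 0.45424.
Pooled p̂ = (234+134)/(342+295) = 368/637 = 0.57771.
SE = √[p̂(1−p̂)(1/n₁+1/n₂)] = √[0.57771·0.42229·(1/342+1/295)] ≈ 0.039247.
z = 0.22997/0.039247 = 5.860.

z = 5.860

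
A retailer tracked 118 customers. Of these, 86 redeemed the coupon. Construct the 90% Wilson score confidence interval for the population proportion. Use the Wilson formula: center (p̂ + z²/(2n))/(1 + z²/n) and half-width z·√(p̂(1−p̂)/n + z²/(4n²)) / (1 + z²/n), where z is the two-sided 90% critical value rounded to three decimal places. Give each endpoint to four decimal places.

Here p̂ = 86/118 = 0.72881 and z = 1.645 (z² = 2.706025).
1 + z²/n = 1.022932.
Adjusted center: (0.72881 + z²/(2n))/1.022932 = 0.72368.
Radicand: p̂(1−p̂)/n + z²/(4n²) = 0.001674952 + 0.000048586 = 0.001723538.
Half-width = z·√(radicand)/denom = 1.645·0.041516/1.022932 = 0.06676.
CI: 0.72368 ± 0.06676 = (0.6569, 0.7904).

(0.6569, 0.7904)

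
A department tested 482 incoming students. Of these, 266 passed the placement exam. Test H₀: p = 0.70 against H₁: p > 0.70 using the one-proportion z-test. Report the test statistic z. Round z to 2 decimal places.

p̂ = 266/482 = 0.55187.
Under H₀, SE = √(p₀(1−p₀)/n) = √(0.70·0.30/482) = √0.000435685 = 0.020873.
z = (0.55187 − 0.70)/0.020873 = -0.14813/0.020873 = -7.10.

z = -7.10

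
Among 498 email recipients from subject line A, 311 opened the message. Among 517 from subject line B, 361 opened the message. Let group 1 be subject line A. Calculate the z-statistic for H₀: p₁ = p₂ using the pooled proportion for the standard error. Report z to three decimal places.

Sample proportions: p̂₁ = 311/498 = 0.62450 and p̂₂ = 361/517 = 0.69826.
Pooled p̂ = (311+361)/(498+517) = 672/1015 = 0.66207.
SE = √[p̂(1−p̂)(1/n₁+1/n₂)] = √[0.66207·0.33793·(1/498+1/517)] ≈ 0.029699.
z = (p̂₁ − p̂₂)/SE = (0.62450 − 0.69826)/0.029699 = -0.07376/0.029699 = -2.484.

z = -2.484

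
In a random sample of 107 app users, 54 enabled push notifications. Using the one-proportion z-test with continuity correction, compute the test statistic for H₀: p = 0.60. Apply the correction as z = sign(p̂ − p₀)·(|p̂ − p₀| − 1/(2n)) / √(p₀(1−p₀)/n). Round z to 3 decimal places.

The sample proportion is 54/107 = 0.50467. p̂ − p₀ = -0.095327.
Continuity correction 1/(2n) = 1/214 = 0.004673.
Corrected numerator: |-0.095327| − 0.004673 = 0.090654.
Null standard error: √(0.60·0.40/107) = √0.002242991 = 0.047360.
z = (−)0.090654/0.047360 = -1.914.

z = -1.914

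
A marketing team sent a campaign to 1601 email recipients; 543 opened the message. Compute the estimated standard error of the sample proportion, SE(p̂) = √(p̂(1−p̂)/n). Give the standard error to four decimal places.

With x = 543 successes in n = 1601, p̂ = 0.33916.
p̂(1−p̂) = 0.33916·0.66084 = 0.224130.
SE = √(0.224130/1601) = √0.000139994 = 0.0118.

SE = 0.0118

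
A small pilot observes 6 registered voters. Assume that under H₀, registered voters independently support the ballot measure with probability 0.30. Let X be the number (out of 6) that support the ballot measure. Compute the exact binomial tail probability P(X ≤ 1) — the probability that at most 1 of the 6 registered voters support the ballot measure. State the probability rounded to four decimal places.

P = 0.4202

X ~ Binomial(n=6, p=0.30).
P(X ≤ 1) = C(6,0)·0.30^0·0.70^6 + C(6,1)·0.30^1·0.70^5.
= 0.117649 + 0.302526 = 0.4202.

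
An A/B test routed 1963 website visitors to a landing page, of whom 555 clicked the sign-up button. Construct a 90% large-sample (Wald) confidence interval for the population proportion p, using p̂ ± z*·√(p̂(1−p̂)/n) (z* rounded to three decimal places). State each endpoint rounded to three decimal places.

(0.266, 0.299)

The sample proportion is 555/1963 = 0.28273.
SE(p̂) = √(0.28273·0.71727/1963) = 0.010164.
For 90% confidence, z* = 1.645.
Margin = 1.645·0.010164 = 0.01672.
Interval: 0.28273 ± 0.01672 → (0.266, 0.299).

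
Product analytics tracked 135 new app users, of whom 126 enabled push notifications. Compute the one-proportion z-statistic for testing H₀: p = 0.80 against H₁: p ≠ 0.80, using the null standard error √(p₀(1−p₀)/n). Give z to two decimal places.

Sample proportion p̂ = 126/135 = 0.93333.
Under H₀, SE = √(p₀(1−p₀)/n) = √(0.80·0.20/135) = √0.001185185 = 0.034427.
z = (p̂ − p₀)/SE = (0.93333 − 0.80)/0.034427 = 3.87.

z = 3.87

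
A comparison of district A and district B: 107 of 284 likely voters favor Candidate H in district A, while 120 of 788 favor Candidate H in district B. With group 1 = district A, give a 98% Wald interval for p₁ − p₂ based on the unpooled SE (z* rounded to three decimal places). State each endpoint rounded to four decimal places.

(0.1513, 0.2977)

p̂₁ = 0.37676, p̂₂ = 0.15228, so the observed difference is 0.22448.
Unpooled SE = √(p̂₁(1−p̂₁)/n₁ + p̂₂(1−p̂₂)/n₂) = √(0.000826803 + 0.000163825) = 0.031474.
The 98% critical value is z* = 2.326. Margin = 2.326·0.031474 = 0.07321.
So the interval runs from 0.1513 to 0.2977.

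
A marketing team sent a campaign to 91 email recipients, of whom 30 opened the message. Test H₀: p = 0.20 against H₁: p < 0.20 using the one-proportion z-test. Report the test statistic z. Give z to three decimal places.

With x = 30 successes in n = 91, p̂ = 0.32967.
Under H₀, SE = √(p₀(1−p₀)/n) = √(0.20·0.80/91) = √0.001758242 = 0.041931.
z = (0.32967 − 0.20)/0.041931 = 0.12967/0.041931 = 3.092.

z = 3.092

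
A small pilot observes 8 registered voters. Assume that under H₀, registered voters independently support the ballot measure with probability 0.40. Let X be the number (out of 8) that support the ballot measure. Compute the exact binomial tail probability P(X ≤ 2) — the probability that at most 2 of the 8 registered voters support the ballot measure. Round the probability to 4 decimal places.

X is binomial with n = 8 and p = 0.40.
P(X ≤ 2) = C(8,0)·0.40^0·0.60^8 + C(8,1)·0.40^1·0.60^7 + C(8,2)·0.40^2·0.60^6.
= 0.016796 + 0.089580 + 0.209019 = 0.3154.

P = 0.3154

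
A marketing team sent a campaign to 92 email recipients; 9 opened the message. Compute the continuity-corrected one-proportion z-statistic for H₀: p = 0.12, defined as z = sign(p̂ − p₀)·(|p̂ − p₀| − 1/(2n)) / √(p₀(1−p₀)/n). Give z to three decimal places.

With x = 9 successes in n = 92, p̂ = 0.09783. p̂ − p₀ = -0.022174.
Continuity correction 1/(2n) = 1/184 = 0.005435.
Corrected numerator: |-0.022174| − 0.005435 = 0.016739.
SE₀ = √(0.12·0.88/92) = 0.033880.
z = −0.016739/0.033880 = -0.494.

z = -0.494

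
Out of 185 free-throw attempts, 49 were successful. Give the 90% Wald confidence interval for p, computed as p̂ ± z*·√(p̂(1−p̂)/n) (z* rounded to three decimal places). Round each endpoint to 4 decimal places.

(0.2115, 0.3182)

The sample proportion is 49/185 = 0.26486.
SE(p̂) = √(0.26486·0.73514/185) = 0.032442.
For 90% confidence, z* = 1.645.
Margin of error: 1.645 × 0.032442 = 0.05337.
CI: 0.26486 ± 0.05337 = (0.2115, 0.3182).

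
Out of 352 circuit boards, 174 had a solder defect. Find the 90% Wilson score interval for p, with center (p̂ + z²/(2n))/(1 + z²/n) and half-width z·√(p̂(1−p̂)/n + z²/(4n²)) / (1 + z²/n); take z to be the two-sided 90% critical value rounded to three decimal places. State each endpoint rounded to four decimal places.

p̂ = 174/352 = 0.49432; z = 1.645, so z² = 2.706025.
1 + z²/n = 1.007688.
Adjusted center: (0.49432 + z²/(2n))/1.007688 = 0.49436.
Radicand: p̂(1−p̂)/n + z²/(4n²) = 0.000710136 + 0.000005460 = 0.000715596.
Half-width = 1.645·√0.000715596/1.007688 = 0.04367.
CI: 0.49436 ± 0.04367 = (0.4507, 0.5380).

(0.4507, 0.5380)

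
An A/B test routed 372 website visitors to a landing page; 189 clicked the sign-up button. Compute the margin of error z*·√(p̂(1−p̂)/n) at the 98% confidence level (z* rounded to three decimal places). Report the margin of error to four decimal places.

ME = 0.0603

p̂ = 189/372 = 0.50806.
SE(p̂) = √(0.50806·0.49194/372) = 0.025920.
For 98% confidence, z* = 2.326.
So ME = 0.0603.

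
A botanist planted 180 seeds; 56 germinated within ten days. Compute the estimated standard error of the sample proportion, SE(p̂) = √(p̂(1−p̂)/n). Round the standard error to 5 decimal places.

SE = 0.03451

p̂ = 56/180 = 0.31111.
p̂(1−p̂) = 0.214321.
SE = √(0.214321/180) = √0.001190672 = 0.03451.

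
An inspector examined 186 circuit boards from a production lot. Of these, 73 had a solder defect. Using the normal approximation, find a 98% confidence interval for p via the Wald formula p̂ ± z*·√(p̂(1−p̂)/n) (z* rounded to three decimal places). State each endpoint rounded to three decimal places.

(0.309, 0.476)

p̂ = 73/186 = 0.39247.
Standard error of p̂: √(0.238438/186) = √0.001281925 = 0.035804.
The 98% critical value is z* = 2.326.
Margin = 2.326·0.035804 = 0.08328.
Interval: 0.39247 ± 0.08328 → (0.309, 0.476).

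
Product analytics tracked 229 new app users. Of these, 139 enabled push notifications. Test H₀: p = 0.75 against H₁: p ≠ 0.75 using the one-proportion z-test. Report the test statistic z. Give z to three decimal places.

Sample proportion p̂ = 139/229 = 0.60699.
SE₀ = √(0.75·0.25/229) = 0.028614.
Test statistic: z = -0.14301/0.028614 = -4.998.

z = -4.998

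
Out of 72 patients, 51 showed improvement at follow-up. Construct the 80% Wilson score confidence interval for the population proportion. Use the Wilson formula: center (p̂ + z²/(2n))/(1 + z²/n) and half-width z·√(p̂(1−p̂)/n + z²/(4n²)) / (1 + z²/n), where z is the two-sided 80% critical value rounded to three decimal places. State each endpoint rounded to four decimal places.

(0.6356, 0.7717)

p̂ = 51/72 = 0.70833; z = 1.282, so z² = 1.643524.
1 + z²/n = 1.022827.
Center = (0.70833 + 0.011413)/1.022827 = 0.70368.
Radicand: p̂(1−p̂)/n + z²/(4n²) = 0.002869406 + 0.000079259 = 0.002948665.
Half-width = z·√(radicand)/denom = 1.282·0.054302/1.022827 = 0.06806.
CI: 0.70368 ± 0.06806 = (0.6356, 0.7717).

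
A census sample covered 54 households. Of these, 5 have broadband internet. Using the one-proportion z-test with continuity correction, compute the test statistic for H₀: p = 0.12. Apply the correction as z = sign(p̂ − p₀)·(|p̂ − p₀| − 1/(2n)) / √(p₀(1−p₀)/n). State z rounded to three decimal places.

z = -0.410

The sample proportion is 5/54 = 0.09259. p̂ − p₀ = -0.027407.
1/(2n) = 0.009259.
Corrected numerator: |-0.027407| − 0.009259 = 0.018148.
Under H₀, SE = √(p₀(1−p₀)/n) = √(0.12·0.88/54) = √0.001955556 = 0.044222.
z = −0.018148/0.044222 = -0.410.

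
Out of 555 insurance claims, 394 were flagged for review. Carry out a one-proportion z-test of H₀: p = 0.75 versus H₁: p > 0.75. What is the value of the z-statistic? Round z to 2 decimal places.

The sample proportion is 394/555 = 0.70991.
SE₀ = √(0.75·0.25/555) = 0.018380.
Test statistic: z = -0.04009/0.018380 = -2.18.

z = -2.18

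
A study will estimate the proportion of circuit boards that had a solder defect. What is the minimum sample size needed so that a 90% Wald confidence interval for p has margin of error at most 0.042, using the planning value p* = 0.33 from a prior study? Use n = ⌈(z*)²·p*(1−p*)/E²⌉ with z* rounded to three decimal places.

n = 340

The 90% critical value is z* = 1.645.
p*(1−p*) = 0.2211.
Required n before rounding: 2.706025 × 0.2211 / 0.042² = 339.174.
⌈339.174⌉ = 340.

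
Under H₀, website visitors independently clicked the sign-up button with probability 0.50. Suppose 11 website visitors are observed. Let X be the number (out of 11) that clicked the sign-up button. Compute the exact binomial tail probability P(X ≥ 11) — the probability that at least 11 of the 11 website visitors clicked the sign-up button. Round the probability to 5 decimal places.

X is binomial with n = 11 and p = 0.50.
P(X ≥ 11) = C(11,11)·0.50^11·0.50^0.
= 0.000488 = 0.00049.

P = 0.00049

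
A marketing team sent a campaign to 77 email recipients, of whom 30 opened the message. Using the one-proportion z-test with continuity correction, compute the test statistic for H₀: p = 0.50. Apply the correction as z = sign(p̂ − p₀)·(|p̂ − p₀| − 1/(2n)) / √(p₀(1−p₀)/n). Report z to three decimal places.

With x = 30 successes in n = 77, p̂ = 0.38961. p̂ − p₀ = -0.110390.
1/(2n) = 0.006494.
Corrected numerator: |-0.110390| − 0.006494 = 0.103896.
Under H₀, SE = √(p₀(1−p₀)/n) = √(0.50·0.50/77) = √0.003246753 = 0.056980.
z = (−)0.103896/0.056980 = -1.823.

z = -1.823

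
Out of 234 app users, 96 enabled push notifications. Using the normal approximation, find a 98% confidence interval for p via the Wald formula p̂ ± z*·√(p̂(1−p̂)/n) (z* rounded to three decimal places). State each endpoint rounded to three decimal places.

(0.335, 0.485)

The sample proportion is 96/234 = 0.41026.
SE(p̂) = √(0.41026·0.58974/234) = 0.032155.
z* = 2.326 at the 98% level.
Margin = 2.326·0.032155 = 0.07479.
CI: 0.41026 ± 0.07479 = (0.335, 0.485).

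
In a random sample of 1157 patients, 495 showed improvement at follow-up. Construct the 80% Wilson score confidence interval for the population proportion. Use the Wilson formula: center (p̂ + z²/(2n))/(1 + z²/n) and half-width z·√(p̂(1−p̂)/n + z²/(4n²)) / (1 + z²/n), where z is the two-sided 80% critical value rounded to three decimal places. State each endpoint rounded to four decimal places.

Here p̂ = 495/1157 = 0.42783 and z = 1.282 (z² = 1.643524).
1 + z²/n = 1.001421.
Adjusted center: (0.42783 + z²/(2n))/1.001421 = 0.42793.
Radicand: p̂(1−p̂)/n + z²/(4n²) = 0.000211574 + 0.000000307 = 0.000211881.
Half-width = 1.282·√0.000211881/1.001421 = 0.01863.
CI: 0.42793 ± 0.01863 = (0.4093, 0.4466).

(0.4093, 0.4466)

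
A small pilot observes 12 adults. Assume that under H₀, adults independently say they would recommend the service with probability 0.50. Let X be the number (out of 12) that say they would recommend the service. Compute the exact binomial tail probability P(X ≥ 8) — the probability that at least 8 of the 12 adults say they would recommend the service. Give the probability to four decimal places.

X ~ Binomial(n=12, p=0.50).
P(X ≥ 8) = Σ_{j=8}^{12} C(12,j)·0.50^j·0.50^{12−j}.
= 0.120850 + 0.053711 + 0.016113 + 0.002930 + 0.000244 = 0.1938.

P = 0.1938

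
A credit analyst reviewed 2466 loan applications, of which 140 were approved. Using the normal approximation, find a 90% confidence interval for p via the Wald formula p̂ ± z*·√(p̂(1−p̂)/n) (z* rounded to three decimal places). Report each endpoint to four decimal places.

With x = 140 successes in n = 2466, p̂ = 0.05677.
Standard error of p̂: √(0.053549/2466) = √0.000021715 = 0.004660.
For 90% confidence, z* = 1.645.
Margin of error: 1.645 × 0.004660 = 0.00767.
Interval: 0.05677 ± 0.00767 → (0.0491, 0.0644).

(0.0491, 0.0644)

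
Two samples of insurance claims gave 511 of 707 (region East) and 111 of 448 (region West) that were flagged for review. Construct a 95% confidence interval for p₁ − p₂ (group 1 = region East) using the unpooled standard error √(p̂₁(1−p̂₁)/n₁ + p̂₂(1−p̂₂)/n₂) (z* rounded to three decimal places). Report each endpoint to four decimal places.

(0.4232, 0.5268)

p̂₁ = 511/707 = 0.72277, p̂₂ = 111/448 = 0.24777; p̂₁ − p̂₂ = 0.47500.
Unpooled SE = √(p̂₁(1−p̂₁)/n₁ + p̂₂(1−p̂₂)/n₂) = √(0.000283412 + 0.000416024) = 0.026447.
For 95% confidence, z* = 1.960. Margin = 1.960·0.026447 = 0.05184.
So the interval runs from 0.4232 to 0.5268.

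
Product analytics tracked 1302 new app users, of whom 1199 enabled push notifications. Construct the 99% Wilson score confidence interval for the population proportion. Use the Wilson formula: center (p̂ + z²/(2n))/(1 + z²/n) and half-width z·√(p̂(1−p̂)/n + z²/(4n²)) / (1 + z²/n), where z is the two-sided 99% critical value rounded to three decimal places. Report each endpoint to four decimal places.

(0.8994, 0.9381)

Here p̂ = 1199/1302 = 0.92089 and z = 2.576 (z² = 6.635776).
1 + z²/n = 1.005097.
Center = (0.92089 + 0.002548)/1.005097 = 0.91876.
Radicand: p̂(1−p̂)/n + z²/(4n²) = 0.000055953 + 0.000000979 = 0.000056932.
Half-width = 2.576·√0.000056932/1.005097 = 0.01934.
Interval: 0.91876 ± 0.01934 → (0.8994, 0.9381).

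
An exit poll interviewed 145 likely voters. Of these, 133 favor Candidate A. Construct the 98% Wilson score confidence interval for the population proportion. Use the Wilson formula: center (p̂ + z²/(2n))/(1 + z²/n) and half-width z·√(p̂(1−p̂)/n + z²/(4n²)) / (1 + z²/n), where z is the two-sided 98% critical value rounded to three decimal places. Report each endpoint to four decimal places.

(0.8479, 0.9566)

p̂ = 133/145 = 0.91724; z = 2.326, so z² = 5.410276.
Denominator 1 + z²/n = 1 + 5.410276/145 = 1.037312.
Adjusted center: (0.91724 + z²/(2n))/1.037312 = 0.90223.
Radicand: p̂(1−p̂)/n + z²/(4n²) = 0.000523515 + 0.000064331 = 0.000587846.
Half-width = 2.326·√0.000587846/1.037312 = 0.05437.
Interval: 0.90223 ± 0.05437 → (0.8479, 0.9566).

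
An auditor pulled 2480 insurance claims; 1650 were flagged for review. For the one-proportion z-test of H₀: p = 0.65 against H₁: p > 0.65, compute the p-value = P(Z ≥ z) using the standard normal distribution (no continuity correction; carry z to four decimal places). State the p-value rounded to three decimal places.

p-value = 0.055

With x = 1650 successes in n = 2480, p̂ = 0.66532.
Null standard error: √(0.65·0.35/2480) = √0.000091734 = 0.009578.
Test statistic (full precision, shown to 4 dp): z = (1650/2480 − 0.65)/SE₀ ≈ 1.5998.
From the standard normal, P(Z ≥ z) = 0.055.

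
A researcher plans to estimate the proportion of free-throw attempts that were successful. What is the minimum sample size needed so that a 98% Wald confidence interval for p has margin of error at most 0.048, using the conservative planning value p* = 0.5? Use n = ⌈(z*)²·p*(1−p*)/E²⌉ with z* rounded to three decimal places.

The 98% critical value is z* = 2.326.
p*(1−p*) = 0.50·0.50 = 0.2500.
Required n before rounding: 5.410276 × 0.2500 / 0.048² = 587.053.
Rounding up, n = 588.

n = 588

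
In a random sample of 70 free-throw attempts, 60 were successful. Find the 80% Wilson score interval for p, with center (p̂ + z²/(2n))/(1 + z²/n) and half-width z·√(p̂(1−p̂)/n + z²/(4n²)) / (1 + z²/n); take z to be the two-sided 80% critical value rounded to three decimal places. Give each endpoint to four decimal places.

p̂ = 60/70 = 0.85714; z = 1.282, so z² = 1.643524.
Denominator 1 + z²/n = 1 + 1.643524/70 = 1.023479.
Center = (0.85714 + 0.011739)/1.023479 = 0.84895.
Radicand: p̂(1−p̂)/n + z²/(4n²) = 0.001749271 + 0.000083853 = 0.001833124.
Half-width = 1.282·√0.001833124/1.023479 = 0.05363.
Interval: 0.84895 ± 0.05363 → (0.7953, 0.9026).

(0.7953, 0.9026)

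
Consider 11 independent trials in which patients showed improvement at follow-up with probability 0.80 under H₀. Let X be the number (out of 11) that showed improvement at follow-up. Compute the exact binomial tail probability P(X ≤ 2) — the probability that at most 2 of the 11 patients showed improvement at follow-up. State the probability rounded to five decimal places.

P = 0.00002

X is binomial with n = 11 and p = 0.80.
P(X ≤ 2) = C(11,0)·0.80^0·0.20^11 + C(11,1)·0.80^1·0.20^10 + C(11,2)·0.80^2·0.20^9.
= 0.000000 + 0.000001 + 0.000018 = 0.00002.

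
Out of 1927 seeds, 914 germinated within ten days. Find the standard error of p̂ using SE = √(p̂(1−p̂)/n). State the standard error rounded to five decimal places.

The sample proportion is 914/1927 = 0.47431.
p̂(1−p̂) = 0.249340.
Dividing by n and taking the root: √0.000129393 = 0.01138.

SE = 0.01138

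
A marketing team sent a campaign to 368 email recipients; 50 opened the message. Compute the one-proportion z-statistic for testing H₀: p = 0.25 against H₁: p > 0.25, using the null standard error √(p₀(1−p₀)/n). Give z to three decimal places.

The sample proportion is 50/368 = 0.13587.
Under H₀, SE = √(p₀(1−p₀)/n) = √(0.25·0.75/368) = √0.000509511 = 0.022572.
z = (p̂ − p₀)/SE = (0.13587 − 0.25)/0.022572 = -5.056.

z = -5.056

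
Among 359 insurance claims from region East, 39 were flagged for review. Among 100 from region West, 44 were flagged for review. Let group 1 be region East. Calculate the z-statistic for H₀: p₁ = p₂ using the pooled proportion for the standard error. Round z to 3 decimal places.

p̂₁ = 39/359 = 0.10864, p̂₂ = 44/100 = 0.44000.
Pooling: p̂ = 83/459 = 0.18083.
Pooled SE = √[0.1481292·0.01278552] ≈ 0.043519.
z = (p̂₁ − p̂₂)/SE = (0.10864 − 0.44000)/0.043519 = -0.33136/0.043519 = -7.614.

z = -7.614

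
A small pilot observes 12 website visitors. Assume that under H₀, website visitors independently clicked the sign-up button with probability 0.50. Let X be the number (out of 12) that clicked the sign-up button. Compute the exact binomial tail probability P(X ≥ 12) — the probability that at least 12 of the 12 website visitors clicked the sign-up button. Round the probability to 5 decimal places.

P = 0.00024

X ~ Binomial(n=12, p=0.50).
P(X ≥ 12) = C(12,12)·0.50^12·0.50^0.
= 0.000244 = 0.00024.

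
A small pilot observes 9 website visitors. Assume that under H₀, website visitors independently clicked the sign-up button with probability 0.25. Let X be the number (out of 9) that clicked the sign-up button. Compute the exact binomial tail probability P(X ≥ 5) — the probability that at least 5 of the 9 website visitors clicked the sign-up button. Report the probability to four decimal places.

X is binomial with n = 9 and p = 0.25.
P(X ≥ 5) = Σ_{j=5}^{9} C(9,j)·0.25^j·0.75^{9−j}.
= 0.038933 + 0.008652 + 0.001236 + 0.000103 + 0.000004 = 0.0489.

P = 0.0489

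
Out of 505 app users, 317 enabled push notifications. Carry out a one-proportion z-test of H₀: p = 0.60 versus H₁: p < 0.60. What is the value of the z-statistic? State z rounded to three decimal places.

z = 1.272

With x = 317 successes in n = 505, p̂ = 0.62772.
Null standard error: √(0.60·0.40/505) = √0.000475248 = 0.021800.
z = (0.62772 − 0.60)/0.021800 = 0.02772/0.021800 = 1.272.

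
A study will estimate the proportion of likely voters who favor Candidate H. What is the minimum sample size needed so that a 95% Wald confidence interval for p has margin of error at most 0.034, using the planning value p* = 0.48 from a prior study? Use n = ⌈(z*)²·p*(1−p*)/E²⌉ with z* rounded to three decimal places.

n = 830

For 95% confidence, z* = 1.960.
p*(1−p*) = 0.48·0.52 = 0.2496.
Required n before rounding: 3.841600 × 0.2496 / 0.034² = 829.467.
Rounding up, n = 830.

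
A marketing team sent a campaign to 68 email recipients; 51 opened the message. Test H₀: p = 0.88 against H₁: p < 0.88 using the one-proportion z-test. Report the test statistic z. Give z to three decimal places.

The sample proportion is 51/68 = 0.75000.
SE₀ = √(0.88·0.12/68) = 0.039407.
z = (0.75000 − 0.88)/0.039407 = -0.13000/0.039407 = -3.299.

z = -3.299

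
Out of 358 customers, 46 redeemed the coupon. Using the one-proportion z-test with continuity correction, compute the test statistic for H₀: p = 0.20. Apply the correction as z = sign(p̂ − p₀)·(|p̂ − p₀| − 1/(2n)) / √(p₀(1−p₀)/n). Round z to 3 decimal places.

Sample proportion p̂ = 46/358 = 0.12849. p̂ − p₀ = -0.071508.
Continuity correction 1/(2n) = 1/716 = 0.001397.
Corrected numerator: |-0.071508| − 0.001397 = 0.070111.
Null standard error: √(0.20·0.80/358) = √0.000446927 = 0.021141.
z = −0.070111/0.021141 = -3.316.

z = -3.316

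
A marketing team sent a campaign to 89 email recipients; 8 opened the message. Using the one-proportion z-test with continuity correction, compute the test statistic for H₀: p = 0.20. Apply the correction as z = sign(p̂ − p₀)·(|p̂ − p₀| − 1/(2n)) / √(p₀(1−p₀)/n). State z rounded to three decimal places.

The sample proportion is 8/89 = 0.08989. p̂ − p₀ = -0.110112.
Continuity correction 1/(2n) = 1/178 = 0.005618.
Corrected numerator: |-0.110112| − 0.005618 = 0.104494.
SE₀ = √(0.20·0.80/89) = 0.042400.
z = (−)0.104494/0.042400 = -2.464.

z = -2.464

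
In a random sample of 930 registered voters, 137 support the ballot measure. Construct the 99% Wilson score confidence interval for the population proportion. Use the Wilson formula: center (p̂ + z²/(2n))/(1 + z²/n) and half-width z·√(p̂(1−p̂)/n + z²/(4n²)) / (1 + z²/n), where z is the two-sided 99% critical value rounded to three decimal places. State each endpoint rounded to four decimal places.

p̂ = 137/930 = 0.14731; z = 2.576, so z² = 6.635776.
Denominator 1 + z²/n = 1 + 6.635776/930 = 1.007135.
Center = (0.14731 + 0.003568)/1.007135 = 0.14981.
Radicand: p̂(1−p̂)/n + z²/(4n²) = 0.000135066 + 0.000001918 = 0.000136984.
Half-width = z·√(radicand)/denom = 2.576·0.011704/1.007135 = 0.02994.
CI: 0.14981 ± 0.02994 = (0.1199, 0.1797).

(0.1199, 0.1797)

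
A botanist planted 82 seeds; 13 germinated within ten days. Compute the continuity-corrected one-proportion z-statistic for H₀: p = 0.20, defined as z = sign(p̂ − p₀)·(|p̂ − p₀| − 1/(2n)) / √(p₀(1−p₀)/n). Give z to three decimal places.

p̂ = 13/82 = 0.15854. p̂ − p₀ = -0.041463.
Continuity correction 1/(2n) = 1/164 = 0.006098.
Corrected numerator: |-0.041463| − 0.006098 = 0.035365.
SE₀ = √(0.20·0.80/82) = 0.044173.
z = −0.035365/0.044173 = -0.801.

z = -0.801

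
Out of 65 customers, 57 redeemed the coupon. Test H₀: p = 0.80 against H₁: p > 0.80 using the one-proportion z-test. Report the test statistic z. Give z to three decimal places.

z = 1.550

Sample proportion p̂ = 57/65 = 0.87692.
SE₀ = √(0.80·0.20/65) = 0.049614.
z = (p̂ − p₀)/SE = (0.87692 − 0.80)/0.049614 = 1.550.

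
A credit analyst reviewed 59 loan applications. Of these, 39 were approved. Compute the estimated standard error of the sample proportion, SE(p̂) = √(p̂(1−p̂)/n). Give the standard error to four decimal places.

SE = 0.0616

The sample proportion is 39/59 = 0.66102.
p̂(1−p̂) = 0.224073.
SE = √(0.224073/59) = 0.0616.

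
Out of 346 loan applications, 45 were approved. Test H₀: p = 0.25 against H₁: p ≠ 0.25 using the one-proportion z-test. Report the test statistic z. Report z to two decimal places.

Sample proportion p̂ = 45/346 = 0.13006.
Null standard error: √(0.25·0.75/346) = √0.000541908 = 0.023279.
z = (p̂ − p₀)/SE = (0.13006 − 0.25)/0.023279 = -5.15.

z = -5.15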